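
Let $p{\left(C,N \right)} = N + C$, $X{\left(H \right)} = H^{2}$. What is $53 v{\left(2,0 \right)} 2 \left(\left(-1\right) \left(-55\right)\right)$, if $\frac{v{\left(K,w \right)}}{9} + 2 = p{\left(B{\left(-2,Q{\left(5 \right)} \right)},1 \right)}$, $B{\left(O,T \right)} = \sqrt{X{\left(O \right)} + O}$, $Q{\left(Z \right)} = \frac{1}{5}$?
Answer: $-52470 + 52470 \sqrt{2} \approx 21734.0$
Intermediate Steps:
$Q{\left(Z \right)} = \frac{1}{5}$
$B{\left(O,T \right)} = \sqrt{O + O^{2}}$ ($B{\left(O,T \right)} = \sqrt{O^{2} + O} = \sqrt{O + O^{2}}$)
$p{\left(C,N \right)} = C + N$
$v{\left(K,w \right)} = -9 + 9 \sqrt{2}$ ($v{\left(K,w \right)} = -18 + 9 \left(\sqrt{- 2 \left(1 - 2\right)} + 1\right) = -18 + 9 \left(\sqrt{\left(-2\right) \left(-1\right)} + 1\right) = -18 + 9 \left(\sqrt{2} + 1\right) = -18 + 9 \left(1 + \sqrt{2}\right) = -18 + \left(9 + 9 \sqrt{2}\right) = -9 + 9 \sqrt{2}$)
$53 v{\left(2,0 \right)} 2 \left(\left(-1\right) \left(-55\right)\right) = 53 \left(-9 + 9 \sqrt{2}\right) 2 \left(\left(-1\right) \left(-55\right)\right) = 53 \left(-18 + 18 \sqrt{2}\right) 55 = \left(-954 + 954 \sqrt{2}\right) 55 = -52470 + 52470 \sqrt{2}$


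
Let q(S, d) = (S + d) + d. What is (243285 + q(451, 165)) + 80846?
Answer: 324912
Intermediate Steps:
q(S, d) = S + 2*d
(243285 + q(451, 165)) + 80846 = (243285 + (451 + 2*165)) + 80846 = (243285 + (451 + 330)) + 80846 = (243285 + 781) + 80846 = 244066 + 80846 = 324912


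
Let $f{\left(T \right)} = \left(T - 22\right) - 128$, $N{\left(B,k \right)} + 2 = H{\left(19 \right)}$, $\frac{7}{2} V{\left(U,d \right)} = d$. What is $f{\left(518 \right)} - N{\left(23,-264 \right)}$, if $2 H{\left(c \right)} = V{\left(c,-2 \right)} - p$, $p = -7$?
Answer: $\frac{5135}{14} \approx 366.79$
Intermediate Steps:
$V{\left(U,d \right)} = \frac{2 d}{7}$
$H{\left(c \right)} = \frac{45}{14}$ ($H{\left(c \right)} = \frac{\frac{2}{7} \left(-2\right) - -7}{2} = \frac{- \frac{4}{7} + 7}{2} = \frac{1}{2} \cdot \frac{45}{7} = \frac{45}{14}$)
$N{\left(B,k \right)} = \frac{17}{14}$ ($N{\left(B,k \right)} = -2 + \frac{45}{14} = \frac{17}{14}$)
$f{\left(T \right)} = -150 + T$ ($f{\left(T \right)} = \left(-22 + T\right) - 128 = -150 + T$)
$f{\left(518 \right)} - N{\left(23,-264 \right)} = \left(-150 + 518\right) - \frac{17}{14} = 368 - \frac{17}{14} = \frac{5135}{14}$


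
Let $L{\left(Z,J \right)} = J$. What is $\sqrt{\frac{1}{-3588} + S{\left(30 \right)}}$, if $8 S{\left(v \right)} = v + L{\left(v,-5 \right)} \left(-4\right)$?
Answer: $\frac{\sqrt{5028582}}{897} \approx 2.4999$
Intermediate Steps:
$S{\left(v \right)} = \frac{5}{2} + \frac{v}{8}$ ($S{\left(v \right)} = \frac{v - -20}{8} = \frac{v + 20}{8} = \frac{20 + v}{8} = \frac{5}{2} + \frac{v}{8}$)
$\sqrt{\frac{1}{-3588} + S{\left(30 \right)}} = \sqrt{\frac{1}{-3588} + \left(\frac{5}{2} + \frac{1}{8} \cdot 30\right)} = \sqrt{- \frac{1}{3588} + \left(\frac{5}{2} + \frac{15}{4}\right)} = \sqrt{- \frac{1}{3588} + \frac{25}{4}} = \sqrt{\frac{5606}{897}} = \frac{\sqrt{5028582}}{897}$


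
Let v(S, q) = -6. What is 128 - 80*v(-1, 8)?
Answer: 608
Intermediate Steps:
128 - 80*v(-1, 8) = 128 - 80*(-6) = 128 + 480 = 608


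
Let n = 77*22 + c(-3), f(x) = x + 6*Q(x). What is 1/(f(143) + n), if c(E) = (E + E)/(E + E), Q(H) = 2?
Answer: 1/1850 ≈ 0.00054054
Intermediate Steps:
f(x) = 12 + x (f(x) = x + 6*2 = x + 12 = 12 + x)
c(E) = 1 (c(E) = (2*E)/((2*E)) = (2*E)*(1/(2*E)) = 1)
n = 1695 (n = 77*22 + 1 = 1694 + 1 = 1695)
1/(f(143) + n) = 1/((12 + 143) + 1695) = 1/(155 + 1695) = 1/1850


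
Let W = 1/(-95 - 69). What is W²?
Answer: 1/26896 ≈ 3.7180e-5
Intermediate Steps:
W = -1/164 (W = 1/(-164) = -1/164 ≈ -0.0060976)
W² = (-1/164)² = 1/26896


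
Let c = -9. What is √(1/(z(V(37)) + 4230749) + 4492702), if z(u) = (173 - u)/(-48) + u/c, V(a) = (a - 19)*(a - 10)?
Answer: √185274163381882569676462/203073673 ≈ 2119.6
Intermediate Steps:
V(a) = (-19 + a)*(-10 + a)
z(u) = -173/48 - 13*u/144 (z(u) = (173 - u)/(-48) + u/(-9) = (173 - u)*(-1/48) + u*(-⅑) = (-173/48 + u/48) - u/9 = -173/48 - 13*u/144)
√(1/(z(V(37)) + 4230749) + 4492702) = √(1/((-173/48 - 13*(190 + 37² - 29*37)/144) + 4230749) + 4492702) = √(1/((-173/48 - 13*(190 + 1369 - 1073)/144) + 4230749) + 4492702) = √(1/((-173/48 - 13/144*486) + 4230749) + 4492702) = √(1/((-173/48 - 351/8) + 4230749) + 4492702) = √(1/(-2279/48 + 4230749) + 4492702) = √(1/(203073673/48) + 4492702) = √(48/203073673 + 4492702) = √(912349496834494/203073673) = √185274163381882569676462/203073673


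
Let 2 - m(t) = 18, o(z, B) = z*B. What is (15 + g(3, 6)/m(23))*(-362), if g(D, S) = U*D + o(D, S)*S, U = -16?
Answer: -8145/2 ≈ -4072.5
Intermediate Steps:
o(z, B) = B*z
m(t) = -16 (m(t) = 2 - 1*18 = 2 - 18 = -16)
g(D, S) = -16*D + D*S² (g(D, S) = -16*D + (S*D)*S = -16*D + (D*S)*S = -16*D + D*S²)
(15 + g(3, 6)/m(23))*(-362) = (15 + (3*(-16 + 6²))/(-16))*(-362) = (15 + (3*(-16 + 36))*(-1/16))*(-362) = (15 + (3*20)*(-1/16))*(-362) = (15 + 60*(-1/16))*(-362) = (15 - 15/4)*(-362) = (45/4)*(-362) = -8145/2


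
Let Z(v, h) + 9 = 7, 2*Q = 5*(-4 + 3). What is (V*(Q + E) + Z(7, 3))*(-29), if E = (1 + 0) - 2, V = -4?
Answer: -348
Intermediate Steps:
Q = -5/2 (Q = (5*(-4 + 3))/2 = (5*(-1))/2 = (½)*(-5) = -5/2 ≈ -2.5000)
Z(v, h) = -2 (Z(v, h) = -9 + 7 = -2)
E = -1 (E = 1 - 2 = -1)
(V*(Q + E) + Z(7, 3))*(-29) = (-4*(-5/2 - 1) - 2)*(-29) = (-4*(-7/2) - 2)*(-29) = (14 - 2)*(-29) = 12*(-29) = -348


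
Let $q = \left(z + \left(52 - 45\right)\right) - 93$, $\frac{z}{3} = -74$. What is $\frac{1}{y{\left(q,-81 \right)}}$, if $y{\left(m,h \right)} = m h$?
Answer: $\frac{1}{24948} \approx 4.0083 \cdot 10^{-5}$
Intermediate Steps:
$z = -222$ ($z = 3 \left(-74\right) = -222$)
$q = -308$ ($q = \left(-222 + \left(52 - 45\right)\right) - 93 = \left(-222 + 7\right) - 93 = -215 - 93 = -308$)
$y{\left(m,h \right)} = h m$
$\frac{1}{y{\left(q,-81 \right)}} = \frac{1}{\left(-81\right) \left(-308\right)} = \frac{1}{24948}$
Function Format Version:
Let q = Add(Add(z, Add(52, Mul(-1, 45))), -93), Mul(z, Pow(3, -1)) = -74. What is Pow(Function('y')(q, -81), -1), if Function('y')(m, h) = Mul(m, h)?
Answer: Rational(1, 24948) ≈ 4.0083e-5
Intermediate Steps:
z = -222 (z = Mul(3, -74) = -222)
q = -308 (q = Add(Add(-222, Add(52, Mul(-1, 45))), -93) = Add(Add(-222, Add(52, -45)), -93) = Add(Add(-222, 7), -93) = Add(-215, -93) = -308)
Function('y')(m, h) = Mul(h, m)
Pow(Function('y')(q, -81), -1) = Pow(Mul(-81, -308), -1) = Pow(24948, -1) = Rational(1, 24948)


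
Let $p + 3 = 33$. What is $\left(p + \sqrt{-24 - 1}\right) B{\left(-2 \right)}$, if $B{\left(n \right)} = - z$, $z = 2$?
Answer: $-60 - 10 i \approx -60.0 - 10.0 i$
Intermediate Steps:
$p = 30$ ($p = -3 + 33 = 30$)
$B{\left(n \right)} = -2$ ($B{\left(n \right)} = \left(-1\right) 2 = -2$)
$\left(p + \sqrt{-24 - 1}\right) B{\left(-2 \right)} = \left(30 + \sqrt{-24 - 1}\right) \left(-2\right) = \left(30 + \sqrt{-25}\right) \left(-2\right) = \left(30 + 5 i\right) \left(-2\right) = -60 - 10 i$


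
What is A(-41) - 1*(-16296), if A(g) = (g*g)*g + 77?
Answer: -52548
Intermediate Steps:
A(g) = 77 + g³ (A(g) = g²*g + 77 = g³ + 77 = 77 + g³)
A(-41) - 1*(-16296) = (77 + (-41)³) - 1*(-16296) = (77 - 68921) + 16296 = -68844 + 16296 = -52548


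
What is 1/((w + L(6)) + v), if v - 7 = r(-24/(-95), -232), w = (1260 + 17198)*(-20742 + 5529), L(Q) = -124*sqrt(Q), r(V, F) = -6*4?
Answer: -280801571/78849522275975785 + 124*sqrt(6)/78849522275975785 ≈ -3.5612e-9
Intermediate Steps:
r(V, F) = -24
w = -280801554 (w = 18458*(-15213) = -280801554)
v = -17 (v = 7 - 24 = -17)
1/((w + L(6)) + v) = 1/((-280801554 - 124*sqrt(6)) - 17) = 1/(-280801571 - 124*sqrt(6))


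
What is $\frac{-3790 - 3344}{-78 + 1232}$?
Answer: $- \frac{3567}{577} \approx -6.182$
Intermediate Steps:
$\frac{-3790 - 3344}{-78 + 1232} = - \frac{7134}{1154} = \left(-7134\right) \frac{1}{1154} = - \frac{3567}{577}$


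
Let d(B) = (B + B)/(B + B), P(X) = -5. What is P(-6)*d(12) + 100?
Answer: 95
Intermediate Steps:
d(B) = 1 (d(B) = (2*B)/((2*B)) = (2*B)*(1/(2*B)) = 1)
P(-6)*d(12) + 100 = -5*1 + 100 = -5 + 100 = 95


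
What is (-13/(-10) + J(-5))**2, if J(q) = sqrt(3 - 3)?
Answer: 169/100 ≈ 1.6900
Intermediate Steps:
J(q) = 0 (J(q) = sqrt(0) = 0)
(-13/(-10) + J(-5))**2 = (-13/(-10) + 0)**2 = (-13*(-1/10) + 0)**2 = (13/10 + 0)**2 = (13/10)**2 = 169/100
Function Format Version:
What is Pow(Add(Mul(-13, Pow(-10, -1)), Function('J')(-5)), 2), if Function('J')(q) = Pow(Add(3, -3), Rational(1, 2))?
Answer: Rational(169, 100) ≈ 1.6900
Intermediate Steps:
Function('J')(q) = 0 (Function('J')(q) = Pow(0, Rational(1, 2)) = 0)
Pow(Add(Mul(-13, Pow(-10, -1)), Function('J')(-5)), 2) = Pow(Add(Mul(-13, Pow(-10, -1)), 0), 2) = Pow(Add(Mul(-13, Rational(-1, 10)), 0), 2) = Pow(Add(Rational(13, 10), 0), 2) = Pow(Rational(13, 10), 2) = Rational(169, 100)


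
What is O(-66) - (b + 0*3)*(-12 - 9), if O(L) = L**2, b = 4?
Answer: 4440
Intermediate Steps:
O(-66) - (b + 0*3)*(-12 - 9) = (-66)**2 - (4 + 0*3)*(-12 - 9) = 4356 - (4 + 0)*(-21) = 4356 - 4*(-21) = 4356 - 1*(-84) = 4356 + 84 = 4440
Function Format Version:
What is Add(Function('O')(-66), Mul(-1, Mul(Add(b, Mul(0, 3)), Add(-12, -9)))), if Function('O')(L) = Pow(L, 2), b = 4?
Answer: 4440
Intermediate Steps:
Add(Function('O')(-66), Mul(-1, Mul(Add(b, Mul(0, 3)), Add(-12, -9)))) = Add(Pow(-66, 2), Mul(-1, Mul(Add(4, Mul(0, 3)), Add(-12, -9)))) = Add(4356, Mul(-1, Mul(Add(4, 0), -21))) = Add(4356, Mul(-1, Mul(4, -21))) = Add(4356, Mul(-1, -84)) = Add(4356, 84) = 4440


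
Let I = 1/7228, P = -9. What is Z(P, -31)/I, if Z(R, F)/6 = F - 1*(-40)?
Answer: 390312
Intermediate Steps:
I = 1/7228 ≈ 0.00013835
Z(R, F) = 240 + 6*F (Z(R, F) = 6*(F - 1*(-40)) = 6*(F + 40) = 6*(40 + F) = 240 + 6*F)
Z(P, -31)/I = (240 + 6*(-31))/(1/7228) = (240 - 186)*7228 = 54*7228 = 390312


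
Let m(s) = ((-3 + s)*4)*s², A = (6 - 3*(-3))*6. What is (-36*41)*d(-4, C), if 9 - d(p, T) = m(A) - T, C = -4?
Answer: 4160541420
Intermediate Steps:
A = 90 (A = (6 + 9)*6 = 15*6 = 90)
m(s) = s²*(-12 + 4*s) (m(s) = (-12 + 4*s)*s² = s²*(-12 + 4*s))
d(p, T) = -2818791 + T (d(p, T) = 9 - (4*90²*(-3 + 90) - T) = 9 - (4*8100*87 - T) = 9 - (2818800 - T) = 9 + (-2818800 + T) = -2818791 + T)
(-36*41)*d(-4, C) = (-36*41)*(-2818791 - 4) = -1476*(-2818795) = 4160541420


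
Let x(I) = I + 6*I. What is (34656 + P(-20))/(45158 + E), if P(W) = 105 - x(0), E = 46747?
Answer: 11587/30635 ≈ 0.37823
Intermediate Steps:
x(I) = 7*I
P(W) = 105 (P(W) = 105 - 7*0 = 105 - 1*0 = 105 + 0 = 105)
(34656 + P(-20))/(45158 + E) = (34656 + 105)/(45158 + 46747) = 34761/91905 = 34761*(1/91905) = 11587/30635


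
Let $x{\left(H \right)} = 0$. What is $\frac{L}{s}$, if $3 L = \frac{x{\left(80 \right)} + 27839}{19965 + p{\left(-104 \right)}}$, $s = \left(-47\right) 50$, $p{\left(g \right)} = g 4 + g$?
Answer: $- \frac{27839}{137087250} \approx -0.00020308$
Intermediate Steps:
$p{\left(g \right)} = 5 g$ ($p{\left(g \right)} = 4 g + g = 5 g$)
$s = -2350$
$L = \frac{27839}{58335}$ ($L = \frac{\left(0 + 27839\right) \frac{1}{19965 + 5 \left(-104\right)}}{3} = \frac{27839 \frac{1}{19965 - 520}}{3} = \frac{27839 \cdot \frac{1}{19445}}{3} = \frac{1}{3} \cdot \frac{27839}{19445} = \frac{27839}{58335} \approx 0.47723$)
$\frac{L}{s} = \frac{27839}{58335 \left(-2350\right)} = \frac{27839}{58335} \left(- \frac{1}{2350}\right) = - \frac{27839}{137087250}$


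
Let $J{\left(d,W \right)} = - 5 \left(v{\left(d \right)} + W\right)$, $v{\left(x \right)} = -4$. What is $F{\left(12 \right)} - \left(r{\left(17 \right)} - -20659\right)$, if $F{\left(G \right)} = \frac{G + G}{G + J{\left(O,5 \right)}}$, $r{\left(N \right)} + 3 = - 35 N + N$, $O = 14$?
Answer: $- \frac{140522}{7} \approx -20075.0$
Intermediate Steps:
$r{\left(N \right)} = -3 - 34 N$ ($r{\left(N \right)} = -3 + \left(- 35 N + N\right) = -3 - 34 N$)
$J{\left(d,W \right)} = 20 - 5 W$ ($J{\left(d,W \right)} = - 5 \left(-4 + W\right) = 20 - 5 W$)
$F{\left(G \right)} = \frac{2 G}{-5 + G}$ ($F{\left(G \right)} = \frac{G + G}{G + \left(20 - 25\right)} = \frac{2 G}{G + \left(20 - 25\right)} = \frac{2 G}{G - 5} = \frac{2 G}{-5 + G}$)
$F{\left(12 \right)} - \left(r{\left(17 \right)} - -20659\right) = 2 \cdot 12 \frac{1}{-5 + 12} - \left(\left(-3 - 578\right) - -20659\right) = 2 \cdot 12 \cdot \frac{1}{7} - \left(\left(-3 - 578\right) + 20659\right) = 2 \cdot 12 \cdot \frac{1}{7} - \left(-581 + 20659\right) = \frac{24}{7} - 20078 = - \frac{140522}{7}$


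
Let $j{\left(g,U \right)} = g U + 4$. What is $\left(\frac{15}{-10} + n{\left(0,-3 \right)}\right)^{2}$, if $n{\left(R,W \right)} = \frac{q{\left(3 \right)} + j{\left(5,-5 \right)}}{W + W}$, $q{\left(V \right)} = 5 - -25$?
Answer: $9$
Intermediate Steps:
$q{\left(V \right)} = 30$ ($q{\left(V \right)} = 5 + 25 = 30$)
$j{\left(g,U \right)} = 4 + U g$ ($j{\left(g,U \right)} = U g + 4 = 4 + U g$)
$n{\left(R,W \right)} = \frac{9}{2 W}$ ($n{\left(R,W \right)} = \frac{30 + \left(4 - 25\right)}{W + W} = \frac{30 + \left(4 - 25\right)}{2 W} = \left(30 - 21\right) \frac{1}{2 W} = 9 \frac{1}{2 W} = \frac{9}{2 W}$)
$\left(\frac{15}{-10} + n{\left(0,-3 \right)}\right)^{2} = \left(\frac{15}{-10} + \frac{9}{2 \left(-3\right)}\right)^{2} = \left(15 \left(- \frac{1}{10}\right) + \frac{9}{2} \left(- \frac{1}{3}\right)\right)^{2} = \left(- \frac{3}{2} - \frac{3}{2}\right)^{2} = \left(-3\right)^{2} = 9$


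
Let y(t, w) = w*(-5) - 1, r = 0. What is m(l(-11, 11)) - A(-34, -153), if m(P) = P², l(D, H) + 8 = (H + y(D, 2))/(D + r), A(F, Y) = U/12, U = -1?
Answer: 769/12 ≈ 64.083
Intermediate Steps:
y(t, w) = -1 - 5*w (y(t, w) = -5*w - 1 = -1 - 5*w)
A(F, Y) = -1/12
l(D, H) = -8 + (-11 + H)/D (l(D, H) = -8 + (H + (-1 - 5*2))/(D + 0) = -8 + (H + (-1 - 10))/D = -8 + (H - 11)/D = -8 + (-11 + H)/D)
m(l(-11, 11)) - A(-34, -153) = ((-11 + 11 - 8*(-11))/(-11))² - 1*(-1/12) = (-(-11 + 11 + 88)/11)² + 1/12 = (-1/11*88)² + 1/12 = (-8)² + 1/12 = 64 + 1/12 = 769/12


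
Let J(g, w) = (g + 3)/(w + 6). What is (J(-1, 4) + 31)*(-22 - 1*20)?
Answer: -6552/5 ≈ -1310.4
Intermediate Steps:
J(g, w) = (3 + g)/(6 + w)
(J(-1, 4) + 31)*(-22 - 1*20) = ((3 - 1)/(6 + 4) + 31)*(-22 - 1*20) = (2/10 + 31)*(-22 - 20) = ((⅒)*2 + 31)*(-42) = (⅕ + 31)*(-42) = (156/5)*(-42) = -6552/5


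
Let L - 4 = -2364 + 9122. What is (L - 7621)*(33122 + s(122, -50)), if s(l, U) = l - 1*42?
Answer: -28520518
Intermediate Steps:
s(l, U) = -42 + l (s(l, U) = l - 42 = -42 + l)
L = 6762 (L = 4 + (-2364 + 9122) = 4 + 6758 = 6762)
(L - 7621)*(33122 + s(122, -50)) = (6762 - 7621)*(33122 + (-42 + 122)) = -859*(33122 + 80) = -859*33202 = -28520518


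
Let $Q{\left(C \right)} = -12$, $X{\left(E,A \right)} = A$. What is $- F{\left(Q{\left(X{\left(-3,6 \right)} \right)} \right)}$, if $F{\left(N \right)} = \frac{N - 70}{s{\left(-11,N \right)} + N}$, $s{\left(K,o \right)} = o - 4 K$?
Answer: $\frac{41}{10} \approx 4.1$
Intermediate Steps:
$F{\left(N \right)} = \frac{-70 + N}{44 + 2 N}$ ($F{\left(N \right)} = \frac{N - 70}{\left(N - -44\right) + N} = \frac{-70 + N}{\left(N + 44\right) + N} = \frac{-70 + N}{\left(44 + N\right) + N} = \frac{-70 + N}{44 + 2 N}$)
$- F{\left(Q{\left(X{\left(-3,6 \right)} \right)} \right)} = - \frac{-70 - 12}{2 \left(22 - 12\right)} = - \frac{-82}{2 \cdot 10} = \left(-1\right) \left(- \frac{41}{10}\right) = \frac{41}{10}$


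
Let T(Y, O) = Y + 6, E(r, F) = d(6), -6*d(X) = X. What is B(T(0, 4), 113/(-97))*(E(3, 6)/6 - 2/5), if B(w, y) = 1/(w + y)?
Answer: -1649/14070 ≈ -0.11720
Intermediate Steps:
d(X) = -X/6
E(r, F) = -1 (E(r, F) = -⅙*6 = -1)
T(Y, O) = 6 + Y
B(T(0, 4), 113/(-97))*(E(3, 6)/6 - 2/5) = (-1/6 - 2/5)/((6 + 0) + 113/(-97)) = (-1*⅙ - 2*⅕)/(6 + 113*(-1/97)) = (-⅙ - ⅖)/(6 - 113/97) = -17/30/(469/97) = (97/469)*(-17/30) = -1649/14070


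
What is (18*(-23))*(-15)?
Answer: 6210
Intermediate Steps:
(18*(-23))*(-15) = -414*(-15) = 6210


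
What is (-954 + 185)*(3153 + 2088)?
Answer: -4030329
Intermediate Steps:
(-954 + 185)*(3153 + 2088) = -769*5241 = -4030329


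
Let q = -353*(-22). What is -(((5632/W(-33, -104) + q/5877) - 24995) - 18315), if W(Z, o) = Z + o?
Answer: 34903038512/805149 ≈ 43350.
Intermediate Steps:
q = 7766
-(((5632/W(-33, -104) + q/5877) - 24995) - 18315) = -(((5632/(-33 - 104) + 7766/5877) - 24995) - 18315) = -(((5632/(-137) + 7766*(1/5877)) - 24995) - 18315) = -(((5632*(-1/137) + 7766/5877) - 24995) - 18315) = -(((-5632/137 + 7766/5877) - 24995) - 18315) = -((-32035322/805149 - 24995) - 18315) = -(-20156734577/805149 - 18315) = -1*(-34903038512/805149) = 34903038512/805149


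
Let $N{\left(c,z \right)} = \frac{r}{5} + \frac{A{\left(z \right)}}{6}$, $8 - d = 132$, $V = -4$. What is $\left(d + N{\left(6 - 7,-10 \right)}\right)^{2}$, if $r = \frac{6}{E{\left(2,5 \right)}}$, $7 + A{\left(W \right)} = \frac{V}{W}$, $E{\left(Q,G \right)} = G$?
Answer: $\frac{38975049}{2500} \approx 15590.0$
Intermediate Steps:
$d = -124$ ($d = 8 - 132 = -124$)
$A{\left(W \right)} = -7 - \frac{4}{W}$
$r = \frac{6}{5} \approx 1.2$
$N{\left(c,z \right)} = - \frac{139}{150} - \frac{2}{3 z}$ ($N{\left(c,z \right)} = \frac{6}{5 \cdot 5} + \frac{-7 - \frac{4}{z}}{6} = \frac{6}{5} \cdot \frac{1}{5} + \left(-7 - \frac{4}{z}\right) \frac{1}{6} = \frac{6}{25} - \left(\frac{7}{6} + \frac{2}{3 z}\right) = - \frac{139}{150} - \frac{2}{3 z}$)
$\left(d + N{\left(6 - 7,-10 \right)}\right)^{2} = \left(-124 + \frac{-100 - -1390}{150 \left(-10\right)}\right)^{2} = \left(-124 + \frac{1}{150} \left(- \frac{1}{10}\right) \left(-100 + 1390\right)\right)^{2} = \left(-124 + \frac{1}{150} \left(- \frac{1}{10}\right) 1290\right)^{2} = \left(-124 - \frac{43}{50}\right)^{2} = \left(- \frac{6243}{50}\right)^{2} = \frac{38975049}{2500}$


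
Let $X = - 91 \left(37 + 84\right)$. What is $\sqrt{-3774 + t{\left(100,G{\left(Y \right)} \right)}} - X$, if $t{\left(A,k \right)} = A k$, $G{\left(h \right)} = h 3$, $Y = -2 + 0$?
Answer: $11011 + 27 i \sqrt{6} \approx 11011.0 + 66.136 i$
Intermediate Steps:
$Y = -2$
$G{\left(h \right)} = 3 h$
$X = -11011$ ($X = \left(-91\right) 121 = -11011$)
$\sqrt{-3774 + t{\left(100,G{\left(Y \right)} \right)}} - X = \sqrt{-3774 + 100 \cdot 3 \left(-2\right)} - -11011 = \sqrt{-3774 + 100 \left(-6\right)} + 11011 = \sqrt{-3774 - 600} + 11011 = \sqrt{-4374} + 11011 = 27 i \sqrt{6} + 11011 = 11011 + 27 i \sqrt{6}$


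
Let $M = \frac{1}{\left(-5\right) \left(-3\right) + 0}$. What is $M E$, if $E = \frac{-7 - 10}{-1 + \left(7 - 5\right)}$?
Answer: $- \frac{17}{15} \approx -1.1333$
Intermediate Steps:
$E = -17$ ($E = - \frac{17}{-1 + 2} = - \frac{17}{1} = \left(-17\right) 1 = -17$)
$M = \frac{1}{15}$ ($M = \frac{1}{15 + 0} = \frac{1}{15} \approx 0.066667$)
$M E = \frac{1}{15} \left(-17\right) = - \frac{17}{15}$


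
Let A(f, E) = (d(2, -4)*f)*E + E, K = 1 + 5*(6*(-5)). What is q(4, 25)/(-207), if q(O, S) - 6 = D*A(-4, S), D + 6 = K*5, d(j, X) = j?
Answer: -131431/207 ≈ -634.93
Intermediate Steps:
K = -149 (K = 1 + 5*(-30) = 1 - 150 = -149)
A(f, E) = E + 2*E*f (A(f, E) = (2*f)*E + E = 2*E*f + E = E + 2*E*f)
D = -751 (D = -6 - 149*5 = -6 - 745 = -751)
q(O, S) = 6 + 5257*S (q(O, S) = 6 - 751*S*(1 + 2*(-4)) = 6 - 751*S*(1 - 8) = 6 - 751*S*(-7) = 6 - (-5257)*S = 6 + 5257*S)
q(4, 25)/(-207) = (6 + 5257*25)/(-207) = (6 + 131425)*(-1/207) = 131431*(-1/207) = -131431/207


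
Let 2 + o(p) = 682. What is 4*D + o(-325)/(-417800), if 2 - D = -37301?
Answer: 1558519323/10445 ≈ 1.4921e+5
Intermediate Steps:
D = 37303 (D = 2 - 1*(-37301) = 2 + 37301 = 37303)
o(p) = 680 (o(p) = -2 + 682 = 680)
4*D + o(-325)/(-417800) = 4*37303 + 680/(-417800) = 149212 + 680*(-1/417800) = 149212 - 17/10445 = 1558519323/10445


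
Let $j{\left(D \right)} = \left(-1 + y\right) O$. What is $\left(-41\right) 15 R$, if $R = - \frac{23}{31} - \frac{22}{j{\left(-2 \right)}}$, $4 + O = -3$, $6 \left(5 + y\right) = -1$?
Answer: $\frac{6180135}{8029} \approx 769.73$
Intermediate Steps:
$y = - \frac{31}{6}$ ($y = -5 + \frac{1}{6} \left(-1\right) = -5 - \frac{1}{6} = - \frac{31}{6} \approx -5.1667$)
$O = -7$ ($O = -4 - 3 = -7$)
$j{\left(D \right)} = \frac{259}{6}$ ($j{\left(D \right)} = \left(-1 - \frac{31}{6}\right) \left(-7\right) = \left(- \frac{37}{6}\right) \left(-7\right) = \frac{259}{6}$)
$R = - \frac{10049}{8029}$ ($R = - \frac{23}{31} - \frac{22}{\frac{259}{6}} = \left(-23\right) \frac{1}{31} - \frac{132}{259} = - \frac{23}{31} - \frac{132}{259} = - \frac{10049}{8029} \approx -1.2516$)
$\left(-41\right) 15 R = \left(-41\right) 15 \left(- \frac{10049}{8029}\right) = \left(-615\right) \left(- \frac{10049}{8029}\right) = \frac{6180135}{8029}$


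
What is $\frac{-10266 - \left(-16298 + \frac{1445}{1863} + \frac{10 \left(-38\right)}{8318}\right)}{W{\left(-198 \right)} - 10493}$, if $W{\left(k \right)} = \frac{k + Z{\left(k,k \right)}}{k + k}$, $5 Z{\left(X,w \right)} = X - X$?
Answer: $- \frac{93463178318}{162596333745} \approx -0.57482$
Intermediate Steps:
$Z{\left(X,w \right)} = 0$ ($Z{\left(X,w \right)} = \frac{X - X}{5} = \frac{1}{5} \cdot 0 = 0$)
$W{\left(k \right)} = \frac{1}{2}$ ($W{\left(k \right)} = \frac{k + 0}{k + k} = \frac{k}{2 k} = k \frac{1}{2 k} = \frac{1}{2}$)
$\frac{-10266 - \left(-16298 + \frac{1445}{1863} + \frac{10 \left(-38\right)}{8318}\right)}{W{\left(-198 \right)} - 10493} = \frac{-10266 - \left(-16298 + \frac{1445}{1863} + \frac{10 \left(-38\right)}{8318}\right)}{\frac{1}{2} - 10493} = \frac{-10266 - \left(-16298 - \frac{190}{4159} + \frac{1445}{1863}\right)}{- \frac{20985}{2}} = \left(-10266 + \left(16298 - \left(- \frac{190}{4159} + \frac{1445}{1863}\right)\right)\right) \left(- \frac{2}{20985}\right) = \left(-10266 + \left(16298 - \frac{5655785}{7748217}\right)\right) \left(- \frac{2}{20985}\right) = \left(-10266 + \frac{126274784881}{7748217}\right) \left(- \frac{2}{20985}\right) = \frac{46731589159}{7748217} \left(- \frac{2}{20985}\right) = - \frac{93463178318}{162596333745}$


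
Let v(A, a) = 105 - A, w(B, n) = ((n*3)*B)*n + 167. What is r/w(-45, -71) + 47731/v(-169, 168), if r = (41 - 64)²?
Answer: 16237250031/93210416 ≈ 174.20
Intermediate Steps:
r = 529 (r = (-23)² = 529)
w(B, n) = 167 + 3*B*n² (w(B, n) = ((3*n)*B)*n + 167 = (3*B*n)*n + 167 = 3*B*n² + 167 = 167 + 3*B*n²)
r/w(-45, -71) + 47731/v(-169, 168) = 529/(167 + 3*(-45)*(-71)²) + 47731/(105 - 1*(-169)) = 529/(167 + 3*(-45)*5041) + 47731/(105 + 169) = 529/(167 - 680535) + 47731/274 = 529/(-680368) + 47731*(1/274) = 529*(-1/680368) + 47731/274 = -529/680368 + 47731/274 = 16237250031/93210416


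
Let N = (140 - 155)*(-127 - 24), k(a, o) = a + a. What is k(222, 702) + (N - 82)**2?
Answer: 4765933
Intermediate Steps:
k(a, o) = 2*a
N = 2265 (N = -15*(-151) = 2265)
k(222, 702) + (N - 82)**2 = 2*222 + (2265 - 82)**2 = 444 + 2183**2 = 444 + 4765489 = 4765933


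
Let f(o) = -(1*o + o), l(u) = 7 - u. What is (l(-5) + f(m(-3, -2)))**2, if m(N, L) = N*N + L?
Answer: 4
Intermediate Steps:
m(N, L) = L + N**2 (m(N, L) = N**2 + L = L + N**2)
f(o) = -2*o (f(o) = -(o + o) = -2*o)
(l(-5) + f(m(-3, -2)))**2 = ((7 - 1*(-5)) - 2*(-2 + (-3)**2))**2 = ((7 + 5) - 2*(-2 + 9))**2 = (12 - 2*7)**2 = (12 - 14)**2 = (-2)**2 = 4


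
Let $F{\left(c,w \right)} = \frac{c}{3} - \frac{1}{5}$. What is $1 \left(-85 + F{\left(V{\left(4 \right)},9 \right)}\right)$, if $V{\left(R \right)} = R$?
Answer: $- \frac{1258}{15} \approx -83.867$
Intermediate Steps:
$F{\left(c,w \right)} = - \frac{1}{5} + \frac{c}{3}$ ($F{\left(c,w \right)} = c \frac{1}{3} - \frac{1}{5} = \frac{c}{3} - \frac{1}{5} = - \frac{1}{5} + \frac{c}{3}$)
$1 \left(-85 + F{\left(V{\left(4 \right)},9 \right)}\right) = 1 \left(-85 + \left(- \frac{1}{5} + \frac{1}{3} \cdot 4\right)\right) = 1 \left(-85 + \left(- \frac{1}{5} + \frac{4}{3}\right)\right) = 1 \left(-85 + \frac{17}{15}\right) = 1 \left(- \frac{1258}{15}\right) = - \frac{1258}{15}$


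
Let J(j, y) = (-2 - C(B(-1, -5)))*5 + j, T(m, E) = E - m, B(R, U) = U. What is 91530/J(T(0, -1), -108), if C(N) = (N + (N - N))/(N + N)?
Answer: -6780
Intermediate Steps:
C(N) = 1/2 (C(N) = (N + 0)/((2*N)) = N*(1/(2*N)) = 1/2)
J(j, y) = -25/2 + j (J(j, y) = (-2 - 1*1/2)*5 + j = (-2 - 1/2)*5 + j = -5/2*5 + j = -25/2 + j)
91530/J(T(0, -1), -108) = 91530/(-25/2 + (-1 - 1*0)) = 91530/(-25/2 + (-1 + 0)) = 91530/(-25/2 - 1) = 91530/(-27/2) = 91530*(-2/27) = -6780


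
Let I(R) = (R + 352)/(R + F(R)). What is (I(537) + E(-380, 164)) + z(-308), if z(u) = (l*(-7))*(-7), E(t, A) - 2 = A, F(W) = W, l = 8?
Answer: 600181/1074 ≈ 558.83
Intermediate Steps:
E(t, A) = 2 + A
I(R) = (352 + R)/(2*R) (I(R) = (R + 352)/(R + R) = (352 + R)/((2*R)) = (352 + R)*(1/(2*R)) = (352 + R)/(2*R))
z(u) = 392 (z(u) = (8*(-7))*(-7) = -56*(-7) = 392)
(I(537) + E(-380, 164)) + z(-308) = ((½)*(352 + 537)/537 + (2 + 164)) + 392 = ((½)*(1/537)*889 + 166) + 392 = (889/1074 + 166) + 392 = 179173/1074 + 392 = 600181/1074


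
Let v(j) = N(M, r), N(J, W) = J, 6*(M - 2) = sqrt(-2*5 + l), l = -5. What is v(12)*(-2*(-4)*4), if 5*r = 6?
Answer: 64 + 16*I*sqrt(15)/3 ≈ 64.0 + 20.656*I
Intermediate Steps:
r = 6/5 (r = (1/5)*6 = 6/5 ≈ 1.2000)
M = 2 + I*sqrt(15)/6 (M = 2 + sqrt(-2*5 - 5)/6 = 2 + sqrt(-10 - 5)/6 = 2 + sqrt(-15)/6 = 2 + (I*sqrt(15))/6 = 2 + I*sqrt(15)/6 ≈ 2.0 + 0.6455*I)
v(j) = 2 + I*sqrt(15)/6
v(12)*(-2*(-4)*4) = (2 + I*sqrt(15)/6)*(-2*(-4)*4) = (2 + I*sqrt(15)/6)*(8*4) = (2 + I*sqrt(15)/6)*32 = 64 + 16*I*sqrt(15)/3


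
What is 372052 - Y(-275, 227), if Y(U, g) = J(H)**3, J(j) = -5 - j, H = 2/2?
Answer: 372268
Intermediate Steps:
H = 1 (H = 2*(1/2) = 1)
Y(U, g) = -216 (Y(U, g) = (-5 - 1*1)**3 = (-5 - 1)**3 = (-6)**3 = -216)
372052 - Y(-275, 227) = 372052 - 1*(-216) = 372052 + 216 = 372268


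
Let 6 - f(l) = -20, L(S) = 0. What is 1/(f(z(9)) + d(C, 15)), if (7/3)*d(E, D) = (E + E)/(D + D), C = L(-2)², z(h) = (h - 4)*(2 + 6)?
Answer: 1/26 ≈ 0.038462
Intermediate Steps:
z(h) = -32 + 8*h (z(h) = (-4 + h)*8 = -32 + 8*h)
C = 0 (C = 0² = 0)
f(l) = 26 (f(l) = 6 - 1*(-20) = 6 + 20 = 26)
d(E, D) = 3*E/(7*D) (d(E, D) = 3*((E + E)/(D + D))/7 = 3*((2*E)/((2*D)))/7 = 3*((2*E)*(1/(2*D)))/7 = 3*(E/D)/7 = 3*E/(7*D))
1/(f(z(9)) + d(C, 15)) = 1/(26 + (3/7)*0/15) = 1/(26 + (3/7)*0*(1/15)) = 1/(26 + 0) = 1/26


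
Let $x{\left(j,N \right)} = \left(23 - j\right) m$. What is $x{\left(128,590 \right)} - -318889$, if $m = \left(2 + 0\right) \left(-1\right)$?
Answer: $319099$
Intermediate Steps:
$m = -2$ ($m = 2 \left(-1\right) = -2$)
$x{\left(j,N \right)} = -46 + 2 j$ ($x{\left(j,N \right)} = \left(23 - j\right) \left(-2\right) = -46 + 2 j$)
$x{\left(128,590 \right)} - -318889 = \left(-46 + 2 \cdot 128\right) - -318889 = \left(-46 + 256\right) + 318889 = 210 + 318889 = 319099$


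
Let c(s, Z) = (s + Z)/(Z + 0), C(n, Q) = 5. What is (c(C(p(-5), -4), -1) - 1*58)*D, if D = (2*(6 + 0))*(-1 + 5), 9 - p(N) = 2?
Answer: -2976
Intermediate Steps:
p(N) = 7 (p(N) = 9 - 1*2 = 9 - 2 = 7)
c(s, Z) = (Z + s)/Z
D = 48 (D = (2*6)*4 = 12*4 = 48)
(c(C(p(-5), -4), -1) - 1*58)*D = ((-1 + 5)/(-1) - 1*58)*48 = (-1*4 - 58)*48 = (-4 - 58)*48 = -62*48 = -2976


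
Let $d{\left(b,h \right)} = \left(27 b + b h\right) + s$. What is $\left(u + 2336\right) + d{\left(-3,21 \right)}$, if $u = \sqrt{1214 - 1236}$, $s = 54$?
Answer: $2246 + i \sqrt{22} \approx 2246.0 + 4.6904 i$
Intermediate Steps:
$d{\left(b,h \right)} = 54 + 27 b + b h$ ($d{\left(b,h \right)} = \left(27 b + b h\right) + 54 = 54 + 27 b + b h$)
$u = i \sqrt{22}$ ($u = \sqrt{-22} = i \sqrt{22} \approx 4.6904 i$)
$\left(u + 2336\right) + d{\left(-3,21 \right)} = \left(i \sqrt{22} + 2336\right) + \left(54 + 27 \left(-3\right) - 63\right) = \left(2336 + i \sqrt{22}\right) - 90 = 2246 + i \sqrt{22}$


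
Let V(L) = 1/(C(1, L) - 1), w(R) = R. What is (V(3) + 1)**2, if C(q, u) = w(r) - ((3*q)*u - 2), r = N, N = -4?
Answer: 121/144 ≈ 0.84028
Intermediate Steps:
r = -4
C(q, u) = -2 - 3*q*u (C(q, u) = -4 - ((3*q)*u - 2) = -4 - (3*q*u - 2) = -4 - (-2 + 3*q*u) = -4 + (2 - 3*q*u) = -2 - 3*q*u)
V(L) = 1/(-3 - 3*L) (V(L) = 1/((-2 - 3*1*L) - 1) = 1/((-2 - 3*L) - 1) = 1/(-3 - 3*L))
(V(3) + 1)**2 = (-1/(3 + 3*3) + 1)**2 = (-1/(3 + 9) + 1)**2 = (-1/12 + 1)**2 = (11/12)**2 = 121/144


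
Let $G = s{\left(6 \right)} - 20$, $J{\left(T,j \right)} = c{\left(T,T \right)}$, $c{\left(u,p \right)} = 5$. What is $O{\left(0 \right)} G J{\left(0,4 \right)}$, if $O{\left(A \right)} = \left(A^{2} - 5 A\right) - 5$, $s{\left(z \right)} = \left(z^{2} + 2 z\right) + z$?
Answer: $-850$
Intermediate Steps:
$s{\left(z \right)} = z^{2} + 3 z$
$J{\left(T,j \right)} = 5$
$O{\left(A \right)} = -5 + A^{2} - 5 A$
$G = 34$ ($G = 6 \left(3 + 6\right) - 20 = 6 \cdot 9 - 20 = 54 - 20 = 34$)
$O{\left(0 \right)} G J{\left(0,4 \right)} = \left(-5 + 0^{2} - 0\right) 34 \cdot 5 = \left(-5 + 0 + 0\right) 34 \cdot 5 = \left(-5\right) 34 \cdot 5 = \left(-170\right) 5 = -850$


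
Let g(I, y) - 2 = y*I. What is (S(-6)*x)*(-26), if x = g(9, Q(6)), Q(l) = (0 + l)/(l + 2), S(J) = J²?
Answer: -8190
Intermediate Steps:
Q(l) = l/(2 + l)
g(I, y) = 2 + I*y (g(I, y) = 2 + y*I = 2 + I*y)
x = 35/4 (x = 2 + 9*(6/(2 + 6)) = 2 + 9*(6/8) = 2 + 9*(6*(⅛)) = 2 + 9*(¾) = 2 + 27/4 = 35/4 ≈ 8.7500)
(S(-6)*x)*(-26) = ((-6)²*(35/4))*(-26) = (36*(35/4))*(-26) = 315*(-26) = -8190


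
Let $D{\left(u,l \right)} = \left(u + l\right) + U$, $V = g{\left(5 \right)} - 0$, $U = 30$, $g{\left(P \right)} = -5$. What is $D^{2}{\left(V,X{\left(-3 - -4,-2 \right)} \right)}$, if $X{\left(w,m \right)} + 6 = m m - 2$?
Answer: $441$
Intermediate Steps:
$X{\left(w,m \right)} = -8 + m^{2}$ ($X{\left(w,m \right)} = -6 + \left(m m - 2\right) = -6 + \left(m^{2} - 2\right) = -6 + \left(-2 + m^{2}\right) = -8 + m^{2}$)
$V = -5$ ($V = -5 - 0 = -5 + 0 = -5$)
$D{\left(u,l \right)} = 30 + l + u$ ($D{\left(u,l \right)} = \left(u + l\right) + 30 = \left(l + u\right) + 30 = 30 + l + u$)
$D^{2}{\left(V,X{\left(-3 - -4,-2 \right)} \right)} = \left(30 - \left(8 - \left(-2\right)^{2}\right) - 5\right)^{2} = \left(30 + \left(-8 + 4\right) - 5\right)^{2} = \left(30 - 4 - 5\right)^{2} = 21^{2} = 441$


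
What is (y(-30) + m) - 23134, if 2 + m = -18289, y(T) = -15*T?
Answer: -40975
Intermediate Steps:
m = -18291 (m = -2 - 18289 = -18291)
(y(-30) + m) - 23134 = (-15*(-30) - 18291) - 23134 = (450 - 18291) - 23134 = -17841 - 23134 = -40975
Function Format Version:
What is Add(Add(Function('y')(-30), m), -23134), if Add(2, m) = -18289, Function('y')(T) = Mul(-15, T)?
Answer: -40975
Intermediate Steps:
m = -18291 (m = Add(-2, -18289) = -18291)
Add(Add(Function('y')(-30), m), -23134) = Add(Add(Mul(-15, -30), -18291), -23134) = Add(Add(450, -18291), -23134) = Add(-17841, -23134) = -40975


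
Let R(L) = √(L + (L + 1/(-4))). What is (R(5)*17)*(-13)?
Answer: -221*√39/2 ≈ -690.07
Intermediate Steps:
R(L) = √(-¼ + 2*L) (R(L) = √(L + (L - ¼)) = √(L + (-¼ + L)) = √(-¼ + 2*L))
(R(5)*17)*(-13) = ((√(-1 + 8*5)/2)*17)*(-13) = ((√(-1 + 40)/2)*17)*(-13) = ((√39/2)*17)*(-13) = (17*√39/2)*(-13) = -221*√39/2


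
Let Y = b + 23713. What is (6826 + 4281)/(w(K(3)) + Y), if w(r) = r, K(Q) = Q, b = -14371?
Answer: 11107/9345 ≈ 1.1885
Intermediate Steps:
Y = 9342 (Y = -14371 + 23713 = 9342)
(6826 + 4281)/(w(K(3)) + Y) = (6826 + 4281)/(3 + 9342) = 11107/9345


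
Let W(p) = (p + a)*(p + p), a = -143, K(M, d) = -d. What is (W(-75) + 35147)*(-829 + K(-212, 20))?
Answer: -57602103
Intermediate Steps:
W(p) = 2*p*(-143 + p) (W(p) = (p - 143)*(p + p) = (-143 + p)*(2*p) = 2*p*(-143 + p))
(W(-75) + 35147)*(-829 + K(-212, 20)) = (2*(-75)*(-143 - 75) + 35147)*(-829 - 1*20) = (2*(-75)*(-218) + 35147)*(-829 - 20) = (32700 + 35147)*(-849) = 67847*(-849) = -57602103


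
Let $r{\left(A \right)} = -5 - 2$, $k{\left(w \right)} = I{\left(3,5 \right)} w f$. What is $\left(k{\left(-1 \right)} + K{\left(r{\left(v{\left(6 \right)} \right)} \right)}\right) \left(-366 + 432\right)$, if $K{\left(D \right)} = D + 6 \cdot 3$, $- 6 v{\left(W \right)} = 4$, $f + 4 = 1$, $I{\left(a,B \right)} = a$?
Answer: $1320$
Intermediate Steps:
$f = -3$ ($f = -4 + 1 = -3$)
$v{\left(W \right)} = - \frac{2}{3}$ ($v{\left(W \right)} = \left(- \frac{1}{6}\right) 4 = - \frac{2}{3}$)
$k{\left(w \right)} = - 9 w$ ($k{\left(w \right)} = 3 w \left(-3\right) = - 9 w$)
$r{\left(A \right)} = -7$
$K{\left(D \right)} = 18 + D$ ($K{\left(D \right)} = D + 18 = 18 + D$)
$\left(k{\left(-1 \right)} + K{\left(r{\left(v{\left(6 \right)} \right)} \right)}\right) \left(-366 + 432\right) = \left(\left(-9\right) \left(-1\right) + \left(18 - 7\right)\right) \left(-366 + 432\right) = \left(9 + 11\right) 66 = 20 \cdot 66 = 1320$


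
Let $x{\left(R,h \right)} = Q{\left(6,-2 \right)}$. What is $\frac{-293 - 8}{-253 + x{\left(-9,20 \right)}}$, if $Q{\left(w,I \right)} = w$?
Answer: $\frac{301}{247} \approx 1.2186$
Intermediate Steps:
$x{\left(R,h \right)} = 6$
$\frac{-293 - 8}{-253 + x{\left(-9,20 \right)}} = \frac{-293 - 8}{-253 + 6} = - \frac{301}{-247} = \left(-301\right) \left(- \frac{1}{247}\right) = \frac{301}{247}$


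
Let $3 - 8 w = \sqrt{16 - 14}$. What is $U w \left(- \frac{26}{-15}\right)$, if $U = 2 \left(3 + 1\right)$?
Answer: $\frac{26}{5} - \frac{26 \sqrt{2}}{15} \approx 2.7487$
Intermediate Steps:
$w = \frac{3}{8} - \frac{\sqrt{2}}{8}$ ($w = \frac{3}{8} - \frac{\sqrt{16 - 14}}{8} = \frac{3}{8} - \frac{\sqrt{2}}{8} \approx 0.19822$)
$U = 8$ ($U = 2 \cdot 4 = 8$)
$U w \left(- \frac{26}{-15}\right) = 8 \left(\frac{3}{8} - \frac{\sqrt{2}}{8}\right) \left(- \frac{26}{-15}\right) = \left(3 - \sqrt{2}\right) \left(\left(-26\right) \left(- \frac{1}{15}\right)\right) = \left(3 - \sqrt{2}\right) \frac{26}{15} = \frac{26}{5} - \frac{26 \sqrt{2}}{15}$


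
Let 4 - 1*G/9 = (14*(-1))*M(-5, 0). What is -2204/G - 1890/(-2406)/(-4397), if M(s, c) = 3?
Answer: -1943108299/364981779 ≈ -5.3239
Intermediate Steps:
G = 414 (G = 36 - 9*14*(-1)*3 = 36 - (-126)*3 = 36 - 9*(-42) = 36 + 378 = 414)
-2204/G - 1890/(-2406)/(-4397) = -2204/414 - 1890/(-2406)/(-4397) = -2204*1/414 - 1890*(-1/2406)*(-1/4397) = -1102/207 + (315/401)*(-1/4397) = -1102/207 - 315/1763197 = -1943108299/364981779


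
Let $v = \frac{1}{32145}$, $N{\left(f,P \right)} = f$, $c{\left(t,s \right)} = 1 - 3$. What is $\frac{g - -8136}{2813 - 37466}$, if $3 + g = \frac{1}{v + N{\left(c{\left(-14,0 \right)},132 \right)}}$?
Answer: $- \frac{174276764}{742602239} \approx -0.23468$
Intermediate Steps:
$c{\left(t,s \right)} = -2$
$v = \frac{1}{32145} \approx 3.1109 \cdot 10^{-5}$
$g = - \frac{225012}{64289}$ ($g = -3 + \frac{1}{\frac{1}{32145} - 2} = -3 + \frac{1}{- \frac{64289}{32145}} = -3 - \frac{32145}{64289} = - \frac{225012}{64289} \approx -3.5$)
$\frac{g - -8136}{2813 - 37466} = \frac{- \frac{225012}{64289} - -8136}{2813 - 37466} = \frac{- \frac{225012}{64289} + 8136}{-34653} = \frac{522830292}{64289} \left(- \frac{1}{34653}\right) = - \frac{174276764}{742602239}$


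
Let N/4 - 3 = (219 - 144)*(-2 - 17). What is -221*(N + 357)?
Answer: 1178151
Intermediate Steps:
N = -5688 (N = 12 + 4*((219 - 144)*(-2 - 17)) = 12 + 4*(75*(-19)) = 12 + 4*(-1425) = 12 - 5700 = -5688)
-221*(N + 357) = -221*(-5688 + 357) = -221*(-5331) = 1178151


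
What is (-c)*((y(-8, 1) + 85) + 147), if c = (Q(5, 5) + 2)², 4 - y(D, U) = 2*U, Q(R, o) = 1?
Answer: -2106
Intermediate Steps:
y(D, U) = 4 - 2*U
c = 9 (c = (1 + 2)² = 3² = 9)
(-c)*((y(-8, 1) + 85) + 147) = (-1*9)*(((4 - 2*1) + 85) + 147) = -9*(((4 - 2) + 85) + 147) = -9*((2 + 85) + 147) = -9*(87 + 147) = -9*234 = -2106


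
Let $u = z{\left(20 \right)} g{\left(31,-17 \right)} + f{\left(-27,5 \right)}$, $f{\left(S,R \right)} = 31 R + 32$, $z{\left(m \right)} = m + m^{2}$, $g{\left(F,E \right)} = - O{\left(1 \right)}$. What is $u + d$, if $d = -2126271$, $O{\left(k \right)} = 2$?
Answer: $-2126924$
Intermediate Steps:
$g{\left(F,E \right)} = -2$ ($g{\left(F,E \right)} = \left(-1\right) 2 = -2$)
$f{\left(S,R \right)} = 32 + 31 R$
$u = -653$ ($u = 20 \left(1 + 20\right) \left(-2\right) + \left(32 + 31 \cdot 5\right) = 20 \cdot 21 \left(-2\right) + \left(32 + 155\right) = 420 \left(-2\right) + 187 = -840 + 187 = -653$)
$u + d = -653 - 2126271 = -2126924$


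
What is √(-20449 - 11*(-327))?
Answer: 2*I*√4213 ≈ 129.82*I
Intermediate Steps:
√(-20449 - 11*(-327)) = √(-20449 + 3597) = √(-16852) = 2*I*√4213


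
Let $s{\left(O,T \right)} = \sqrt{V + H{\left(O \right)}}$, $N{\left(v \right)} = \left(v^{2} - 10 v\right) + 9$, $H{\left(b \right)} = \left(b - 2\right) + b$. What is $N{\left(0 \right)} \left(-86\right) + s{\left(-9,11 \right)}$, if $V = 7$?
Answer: $-774 + i \sqrt{13} \approx -774.0 + 3.6056 i$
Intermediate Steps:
$H{\left(b \right)} = -2 + 2 b$ ($H{\left(b \right)} = \left(-2 + b\right) + b = -2 + 2 b$)
$N{\left(v \right)} = 9 + v^{2} - 10 v$
$s{\left(O,T \right)} = \sqrt{5 + 2 O}$ ($s{\left(O,T \right)} = \sqrt{7 + \left(-2 + 2 O\right)} = \sqrt{5 + 2 O}$)
$N{\left(0 \right)} \left(-86\right) + s{\left(-9,11 \right)} = \left(9 + 0^{2} - 0\right) \left(-86\right) + \sqrt{5 + 2 \left(-9\right)} = \left(9 + 0 + 0\right) \left(-86\right) + \sqrt{5 - 18} = 9 \left(-86\right) + \sqrt{-13} = -774 + i \sqrt{13}$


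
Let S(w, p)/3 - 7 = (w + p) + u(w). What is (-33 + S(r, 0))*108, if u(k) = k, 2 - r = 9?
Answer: -5832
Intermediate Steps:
r = -7 (r = 2 - 1*9 = 2 - 9 = -7)
S(w, p) = 21 + 3*p + 6*w (S(w, p) = 21 + 3*((w + p) + w) = 21 + 3*((p + w) + w) = 21 + 3*(p + 2*w) = 21 + (3*p + 6*w) = 21 + 3*p + 6*w)
(-33 + S(r, 0))*108 = (-33 + (21 + 3*0 + 6*(-7)))*108 = (-33 + (21 + 0 - 42))*108 = (-33 - 21)*108 = -54*108 = -5832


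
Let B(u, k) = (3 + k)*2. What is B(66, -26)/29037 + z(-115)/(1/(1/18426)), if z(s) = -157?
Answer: -1802135/178345254 ≈ -0.010105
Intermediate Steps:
B(u, k) = 6 + 2*k
B(66, -26)/29037 + z(-115)/(1/(1/18426)) = (6 + 2*(-26))/29037 - 157/18426 = (6 - 52)*(1/29037) - 157/(1/(1/18426)) = -46*1/29037 - 157/18426 = -46/29037 - 157*1/18426 = -46/29037 - 157/18426 = -1802135/178345254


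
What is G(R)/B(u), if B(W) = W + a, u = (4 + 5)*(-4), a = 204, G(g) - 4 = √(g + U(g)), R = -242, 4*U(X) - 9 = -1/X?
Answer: 1/42 + I*√464154/7392 ≈ 0.02381 + 0.092166*I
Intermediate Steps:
U(X) = 9/4 - 1/(4*X) (U(X) = 9/4 + (-1/X)/4 = 9/4 - 1/(4*X))
G(g) = 4 + √(g + (-1 + 9*g)/(4*g))
u = -36 (u = 9*(-4) = -36)
B(W) = 204 + W (B(W) = W + 204 = 204 + W)
G(R)/B(u) = (4 + √(9 - 1/(-242) + 4*(-242))/2)/(204 - 36) = (4 + √(9 - 1*(-1/242) - 968)/2)/168 = (4 + √(9 + 1/242 - 968)/2)*(1/168) = (4 + √(-232077/242)/2)*(1/168) = (4 + (I*√464154/22)/2)*(1/168) = (4 + I*√464154/44)*(1/168) = 1/42 + I*√464154/7392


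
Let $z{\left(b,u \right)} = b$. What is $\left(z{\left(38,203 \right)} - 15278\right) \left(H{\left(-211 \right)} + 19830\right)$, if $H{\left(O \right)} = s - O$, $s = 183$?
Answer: $-308213760$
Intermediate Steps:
$H{\left(O \right)} = 183 - O$
$\left(z{\left(38,203 \right)} - 15278\right) \left(H{\left(-211 \right)} + 19830\right) = \left(38 - 15278\right) \left(\left(183 - -211\right) + 19830\right) = - 15240 \left(\left(183 + 211\right) + 19830\right) = - 15240 \left(394 + 19830\right) = \left(-15240\right) 20224 = -308213760$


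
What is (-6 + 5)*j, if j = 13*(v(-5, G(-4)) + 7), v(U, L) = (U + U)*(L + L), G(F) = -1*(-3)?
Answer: 689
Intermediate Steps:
G(F) = 3
v(U, L) = 4*L*U (v(U, L) = (2*U)*(2*L) = 4*L*U)
j = -689 (j = 13*(4*3*(-5) + 7) = 13*(-60 + 7) = 13*(-53) = -689)
(-6 + 5)*j = (-6 + 5)*(-689) = -1*(-689) = 689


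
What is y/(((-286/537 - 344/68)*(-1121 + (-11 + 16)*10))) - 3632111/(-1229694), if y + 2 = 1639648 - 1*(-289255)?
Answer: 71412304416365/219689751876 ≈ 325.06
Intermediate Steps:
y = 1928901 (y = -2 + (1639648 - 1*(-289255)) = -2 + (1639648 + 289255) = -2 + 1928903 = 1928901)
y/(((-286/537 - 344/68)*(-1121 + (-11 + 16)*10))) - 3632111/(-1229694) = 1928901/(((-286/537 - 344/68)*(-1121 + (-11 + 16)*10))) - 3632111/(-1229694) = 1928901/(((-286*1/537 - 344*1/68)*(-1121 + 5*10))) - 3632111*(-1/1229694) = 1928901/(((-286/537 - 86/17)*(-1121 + 50))) + 3632111/1229694 = 1928901/((-51044/9129*(-1071))) + 3632111/1229694 = 1928901/(1071924/179) + 3632111/1229694 = 1928901*(179/1071924) + 3632111/1229694 = 115091093/357308 + 3632111/1229694 = 71412304416365/219689751876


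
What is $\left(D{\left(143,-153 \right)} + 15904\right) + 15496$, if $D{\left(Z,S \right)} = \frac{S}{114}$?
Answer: $\frac{1193149}{38} \approx 31399.0$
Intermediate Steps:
$D{\left(Z,S \right)} = \frac{S}{114}$ ($D{\left(Z,S \right)} = S \frac{1}{114} = \frac{S}{114}$)
$\left(D{\left(143,-153 \right)} + 15904\right) + 15496 = \left(\frac{1}{114} \left(-153\right) + 15904\right) + 15496 = \left(- \frac{51}{38} + 15904\right) + 15496 = \frac{604301}{38} + 15496 = \frac{1193149}{38}$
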